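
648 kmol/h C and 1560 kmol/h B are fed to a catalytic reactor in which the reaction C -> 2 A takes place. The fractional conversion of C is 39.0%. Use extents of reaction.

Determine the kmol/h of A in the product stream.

C reacted = 0.39 × 648 = 252.7 kmol/h; ν_C = −1, so ξ = 252.7/1 = 252.7 kmol/h.
Outlet amounts (n = n₀ + ν ξ):
  C: 648 − 1(252.7) = 395.3
  A: 0 + 2(252.7) = 505.4
  B: 1560 (inert)

505 kmol/h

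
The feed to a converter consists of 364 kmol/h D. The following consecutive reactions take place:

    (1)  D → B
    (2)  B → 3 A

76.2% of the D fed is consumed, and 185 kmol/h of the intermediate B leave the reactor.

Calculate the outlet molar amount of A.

277 kmol/h

Conversion of D: D consumed = 1ξ₁ = 0.762 × 364 → ξ₁ = 277.4 kmol/h.
B balance: n_B = 0 + 1ξ₁ − 1ξ₂ = 185 → ξ₂ = (1·277.4 − 185)/1 = 92.37 kmol/h.
Outlet amounts (n = n₀ + Σ ν·ξ):
  D: 364 − 1(277.4) = 86.63
  B: 0 + 1(277.4) − 1(92.37) = 185
  A: 0 + 3(92.37) = 277.1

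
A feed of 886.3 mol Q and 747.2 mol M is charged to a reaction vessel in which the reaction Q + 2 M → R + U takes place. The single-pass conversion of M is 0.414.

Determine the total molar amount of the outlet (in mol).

M reacted = 0.414 × 747.2 = 309.3 mol; ν_M = −2, so ξ = 309.3/2 = 154.7 mol.
Outlet amounts (n = n₀ + ν ξ):
  Q: 886.3 − 1(154.7) = 731.6
  M: 747.2 − 2(154.7) = 437.9
  R: 0 + 1(154.7) = 154.7
  U: 0 + 1(154.7) = 154.7
Total out = 731.6 + 437.9 + 154.7 + 154.7 = 1479 mol.

1480 mol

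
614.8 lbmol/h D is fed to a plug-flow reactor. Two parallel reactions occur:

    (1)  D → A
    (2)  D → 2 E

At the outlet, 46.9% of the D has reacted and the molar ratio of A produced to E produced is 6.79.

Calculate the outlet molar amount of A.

269 lbmol/h

Conversion of D: D consumed = 0.469 × 614.8 = 288.3 lbmol/h = 1ξ₁ + 1ξ₂.
Selectivity: 1ξ₁ / (2ξ₂) = 6.79 → ξ₁ = 13.58 ξ₂.
Substitute: (1·13.58 + 1) ξ₂ = 288.3 → ξ₂ = 19.78 lbmol/h, ξ₁ = 268.6 lbmol/h.
Outlet amounts (n = n₀ + Σ ν·ξ):
  D: 614.8 − 1(268.6) − 1(19.78) = 326.5
  A: 0 + 1(268.6) = 268.6
  E: 0 + 2(19.78) = 39.55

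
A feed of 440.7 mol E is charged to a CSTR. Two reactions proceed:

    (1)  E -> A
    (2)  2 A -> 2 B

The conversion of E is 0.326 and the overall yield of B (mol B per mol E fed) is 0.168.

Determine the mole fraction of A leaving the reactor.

0.158

Conversion of E: E consumed = 1ξ₁ = 0.326 × 440.7 → ξ₁ = 143.7 mol.
Yield of B: 2ξ₂ / 440.7 = 0.168 → ξ₂ = 37.02 mol.
Outlet amounts (n = n₀ + Σ ν·ξ):
  E: 440.7 − 1(143.7) = 297
  A: 0 + 1(143.7) − 2(37.02) = 69.63
  B: 0 + 2(37.02) = 74.04
Total out = 440.7 mol; y_A = 69.63 / 440.7 = 0.158.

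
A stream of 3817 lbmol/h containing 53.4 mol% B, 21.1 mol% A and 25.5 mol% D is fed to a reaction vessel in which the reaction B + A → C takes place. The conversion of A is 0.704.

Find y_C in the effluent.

0.174

A reacted = 0.704 × 805.4 = 567 lbmol/h; ν_A = −1, so ξ = 567/1 = 567 lbmol/h.
Outlet amounts (n = n₀ + ν ξ):
  B: 2038 − 1(567) = 1471
  A: 805.4 − 1(567) = 238.4
  C: 0 + 1(567) = 567
  D: 973.3 (inert)
Total out = 3250 lbmol/h; y_C = 567 / 3250 = 0.1745.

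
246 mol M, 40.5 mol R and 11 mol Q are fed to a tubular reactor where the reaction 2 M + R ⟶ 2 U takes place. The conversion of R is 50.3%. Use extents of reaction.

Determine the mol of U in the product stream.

40.7 mol

R reacted = 0.503 × 40.5 = 20.37 mol; ν_R = −1, so ξ = 20.37/1 = 20.37 mol.
Outlet amounts (n = n₀ + ν ξ):
  M: 246 − 2(20.37) = 205.3
  R: 40.5 − 1(20.37) = 20.13
  U: 0 + 2(20.37) = 40.74
  Q: 11 (inert)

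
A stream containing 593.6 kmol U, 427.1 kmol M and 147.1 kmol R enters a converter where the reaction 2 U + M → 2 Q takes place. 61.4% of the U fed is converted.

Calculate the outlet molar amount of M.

245 kmol

U reacted = 0.614 × 593.6 = 364.5 kmol; ν_U = −2, so ξ = 364.5/2 = 182.2 kmol.
Outlet amounts (n = n₀ + ν ξ):
  U: 593.6 − 2(182.2) = 229.1
  M: 427.1 − 1(182.2) = 244.9
  Q: 0 + 2(182.2) = 364.5
  R: 147.1 (inert)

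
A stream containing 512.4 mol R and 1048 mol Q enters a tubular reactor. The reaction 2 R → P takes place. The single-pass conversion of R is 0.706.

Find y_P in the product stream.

0.131

R reacted = 0.706 × 512.4 = 361.8 mol; ν_R = −2, so ξ = 361.8/2 = 180.9 mol.
Outlet amounts (n = n₀ + ν ξ):
  R: 512.4 − 2(180.9) = 150.6
  P: 0 + 1(180.9) = 180.9
  Q: 1048 (inert)
Total out = 1380 mol; y_P = 180.9 / 1380 = 0.1311.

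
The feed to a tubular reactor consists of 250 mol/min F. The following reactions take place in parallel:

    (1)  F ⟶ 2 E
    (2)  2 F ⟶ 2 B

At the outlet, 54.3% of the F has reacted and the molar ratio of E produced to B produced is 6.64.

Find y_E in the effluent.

Conversion of F: F consumed = 0.543 × 250 = 135.8 mol/min = 1ξ₁ + 2ξ₂.
Selectivity: 2ξ₁ / (2ξ₂) = 6.64 → ξ₁ = 6.64 ξ₂.
Substitute: (1·6.64 + 2) ξ₂ = 135.8 → ξ₂ = 15.71 mol/min, ξ₁ = 104.3 mol/min.
Outlet amounts (n = n₀ + Σ ν·ξ):
  F: 250 − 1(104.3) − 2(15.71) = 114.2
  E: 0 + 2(104.3) = 208.7
  B: 0 + 2(15.71) = 31.42
Total out = 354.3 mol/min; y_E = 208.7 / 354.3 = 0.5889.

0.589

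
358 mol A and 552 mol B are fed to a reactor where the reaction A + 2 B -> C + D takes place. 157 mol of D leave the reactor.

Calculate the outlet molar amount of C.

For D: n = n₀ + 1ξ → 157 = 0 + 1ξ, giving ξ = 157 mol.
Outlet amounts (n = n₀ + ν ξ):
  A: 358 − 1(157) = 201
  B: 552 − 2(157) = 238
  C: 0 + 1(157) = 157
  D: 0 + 1(157) = 157

157 mol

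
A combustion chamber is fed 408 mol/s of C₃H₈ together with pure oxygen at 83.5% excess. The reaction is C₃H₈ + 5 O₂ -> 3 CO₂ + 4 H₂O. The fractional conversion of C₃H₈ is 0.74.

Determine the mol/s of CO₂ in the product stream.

906 mol/s

Stoichiometric O₂ = 5 × 408 = 2040 mol/s; O₂ fed = 2040 × 1.835 = 3743 mol/s.
Fuel reacted = 0.74 × 408 → ξ = 301.9 mol/s.
Outlet (n = n₀ + ν ξ):
  C₃H₈: 408 − 1(301.9) = 106.1
  O₂: 3743 − 5(301.9) = 2234
  CO₂: 0 + 3(301.9) = 905.8
  H₂O: 0 + 4(301.9) = 1208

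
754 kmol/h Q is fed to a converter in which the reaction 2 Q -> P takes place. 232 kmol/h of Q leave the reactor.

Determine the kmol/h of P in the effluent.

For Q: n = n₀ − 2ξ → 232 = 754 − 2ξ, giving ξ = 261 kmol/h.
Outlet amounts (n = n₀ + ν ξ):
  Q: 754 − 2(261) = 232
  P: 0 + 1(261) = 261

261 kmol/h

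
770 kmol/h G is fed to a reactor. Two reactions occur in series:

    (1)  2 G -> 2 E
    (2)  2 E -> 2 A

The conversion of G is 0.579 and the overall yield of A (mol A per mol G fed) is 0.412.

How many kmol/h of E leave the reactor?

Conversion of G: G consumed = 2ξ₁ = 0.579 × 770 → ξ₁ = 222.9 kmol/h.
Yield of A: 2ξ₂ / 770 = 0.412 → ξ₂ = 158.6 kmol/h.
Outlet amounts (n = n₀ + Σ ν·ξ):
  G: 770 − 2(222.9) = 324.2
  E: 0 + 2(222.9) − 2(158.6) = 128.6
  A: 0 + 2(158.6) = 317.2

129 kmol/h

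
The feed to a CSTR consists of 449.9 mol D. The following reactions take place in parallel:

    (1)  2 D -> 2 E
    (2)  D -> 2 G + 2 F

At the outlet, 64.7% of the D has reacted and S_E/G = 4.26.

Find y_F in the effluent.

0.113

Conversion of D: D consumed = 0.647 × 449.9 = 291.1 mol = 2ξ₁ + 1ξ₂.
Selectivity: 2ξ₁ / (2ξ₂) = 4.26 → ξ₁ = 4.26 ξ₂.
Substitute: (2·4.26 + 1) ξ₂ = 291.1 → ξ₂ = 30.58 mol, ξ₁ = 130.3 mol.
Outlet amounts (n = n₀ + Σ ν·ξ):
  D: 449.9 − 2(130.3) − 1(30.58) = 158.8
  E: 0 + 2(130.3) = 260.5
  G: 0 + 2(30.58) = 61.15
  F: 0 + 2(30.58) = 61.15
Total out = 541.6 mol; y_F = 61.15 / 541.6 = 0.1129.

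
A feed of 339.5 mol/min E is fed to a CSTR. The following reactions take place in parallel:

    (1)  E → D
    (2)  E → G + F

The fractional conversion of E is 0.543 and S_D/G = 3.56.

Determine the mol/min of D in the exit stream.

144 mol/min

Conversion of E: E consumed = 0.543 × 339.5 = 184.3 mol/min = 1ξ₁ + 1ξ₂.
Selectivity: 1ξ₁ / (1ξ₂) = 3.56 → ξ₁ = 3.56 ξ₂.
Substitute: (1·3.56 + 1) ξ₂ = 184.3 → ξ₂ = 40.43 mol/min, ξ₁ = 143.9 mol/min.
Outlet amounts (n = n₀ + Σ ν·ξ):
  E: 339.5 − 1(143.9) − 1(40.43) = 155.2
  D: 0 + 1(143.9) = 143.9
  G: 0 + 1(40.43) = 40.43
  F: 0 + 1(40.43) = 40.43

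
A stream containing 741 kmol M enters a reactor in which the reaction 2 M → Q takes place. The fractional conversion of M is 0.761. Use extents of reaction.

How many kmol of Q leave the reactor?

M reacted = 0.761 × 741 = 563.9 kmol; ν_M = −2, so ξ = 563.9/2 = 282 kmol.
Outlet amounts (n = n₀ + ν ξ):
  M: 741 − 2(282) = 177.1
  Q: 0 + 1(282) = 282

282 kmol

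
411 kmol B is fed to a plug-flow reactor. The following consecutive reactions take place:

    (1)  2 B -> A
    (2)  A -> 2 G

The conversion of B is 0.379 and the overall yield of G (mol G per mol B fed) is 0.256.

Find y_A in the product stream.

0.0655

Conversion of B: B consumed = 2ξ₁ = 0.379 × 411 → ξ₁ = 77.88 kmol.
Yield of G: 2ξ₂ / 411 = 0.256 → ξ₂ = 52.61 kmol.
Outlet amounts (n = n₀ + Σ ν·ξ):
  B: 411 − 2(77.88) = 255.2
  A: 0 + 1(77.88) − 1(52.61) = 25.28
  G: 0 + 2(52.61) = 105.2
Total out = 385.7 kmol; y_A = 25.28 / 385.7 = 0.06553.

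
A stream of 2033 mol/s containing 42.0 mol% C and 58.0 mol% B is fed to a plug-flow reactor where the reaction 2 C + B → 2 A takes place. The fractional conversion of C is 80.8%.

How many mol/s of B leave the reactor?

C reacted = 0.808 × 853.9 = 689.9 mol/s; ν_C = −2, so ξ = 689.9/2 = 345 mol/s.
Outlet amounts (n = n₀ + ν ξ):
  C: 853.9 − 2(345) = 163.9
  B: 1179 − 1(345) = 834.2
  A: 0 + 2(345) = 689.9

834 mol/s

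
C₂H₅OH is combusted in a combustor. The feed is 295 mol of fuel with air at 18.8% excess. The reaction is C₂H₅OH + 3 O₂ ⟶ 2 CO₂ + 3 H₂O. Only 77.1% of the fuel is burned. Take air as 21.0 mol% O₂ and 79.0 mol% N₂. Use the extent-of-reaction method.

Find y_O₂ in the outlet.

0.0667

Stoichiometric O₂ = 3 × 295 = 885 mol; O₂ fed = 885 × 1.188 = 1051 mol.
N₂ fed = 1051 × 79/21 = 3955 mol.
Fuel reacted = 0.771 × 295 → ξ = 227.4 mol.
Outlet (n = n₀ + ν ξ):
  C₂H₅OH: 295 − 1(227.4) = 67.56
  O₂: 1051 − 3(227.4) = 369
  N₂: 3955 (inert)
  CO₂: 0 + 2(227.4) = 454.9
  H₂O: 0 + 3(227.4) = 682.3
Total out = 5529 mol; y_O₂ = 369 / 5529 = 0.06675.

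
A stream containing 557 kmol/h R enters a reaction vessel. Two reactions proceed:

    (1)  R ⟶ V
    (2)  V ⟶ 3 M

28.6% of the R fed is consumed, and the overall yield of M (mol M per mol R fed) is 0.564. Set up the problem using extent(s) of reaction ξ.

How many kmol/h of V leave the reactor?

Conversion of R: R consumed = 1ξ₁ = 0.286 × 557 → ξ₁ = 159.3 kmol/h.
Yield of M: 3ξ₂ / 557 = 0.564 → ξ₂ = 104.7 kmol/h.
Outlet amounts (n = n₀ + Σ ν·ξ):
  R: 557 − 1(159.3) = 397.7
  V: 0 + 1(159.3) − 1(104.7) = 54.59
  M: 0 + 3(104.7) = 314.1

54.6 kmol/h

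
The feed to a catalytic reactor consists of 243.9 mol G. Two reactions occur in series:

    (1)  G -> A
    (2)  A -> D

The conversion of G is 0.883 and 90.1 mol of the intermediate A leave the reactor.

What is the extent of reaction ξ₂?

ξ₂ = 125 mol

Conversion of G: G consumed = 1ξ₁ = 0.883 × 243.9 → ξ₁ = 215.4 mol.
A balance: n_A = 0 + 1ξ₁ − 1ξ₂ = 90.1 → ξ₂ = (1·215.4 − 90.1)/1 = 125.3 mol.
Outlet amounts (n = n₀ + Σ ν·ξ):
  G: 243.9 − 1(215.4) = 28.54
  A: 0 + 1(215.4) − 1(125.3) = 90.1
  D: 0 + 1(125.3) = 125.3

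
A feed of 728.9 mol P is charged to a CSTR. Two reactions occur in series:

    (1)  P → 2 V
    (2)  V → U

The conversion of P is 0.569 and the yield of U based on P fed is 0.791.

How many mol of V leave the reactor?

253 mol

Conversion of P: P consumed = 1ξ₁ = 0.569 × 728.9 → ξ₁ = 414.7 mol.
Yield of U: 1ξ₂ / 728.9 = 0.791 → ξ₂ = 576.6 mol.
Outlet amounts (n = n₀ + Σ ν·ξ):
  P: 728.9 − 1(414.7) = 314.2
  V: 0 + 2(414.7) − 1(576.6) = 252.9
  U: 0 + 1(576.6) = 576.6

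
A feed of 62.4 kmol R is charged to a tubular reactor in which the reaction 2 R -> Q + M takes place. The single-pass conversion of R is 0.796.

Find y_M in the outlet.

R reacted = 0.796 × 62.4 = 49.67 kmol; ν_R = −2, so ξ = 49.67/2 = 24.84 kmol.
Outlet amounts (n = n₀ + ν ξ):
  R: 62.4 − 2(24.84) = 12.73
  Q: 0 + 1(24.84) = 24.84
  M: 0 + 1(24.84) = 24.84
Total out = 62.4 kmol; y_M = 24.84 / 62.4 = 0.398.

0.398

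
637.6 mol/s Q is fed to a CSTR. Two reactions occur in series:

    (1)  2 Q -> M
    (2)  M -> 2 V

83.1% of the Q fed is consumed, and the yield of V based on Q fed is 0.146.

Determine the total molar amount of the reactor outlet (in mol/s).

Conversion of Q: Q consumed = 2ξ₁ = 0.831 × 637.6 → ξ₁ = 264.9 mol/s.
Yield of V: 2ξ₂ / 637.6 = 0.146 → ξ₂ = 46.54 mol/s.
Outlet amounts (n = n₀ + Σ ν·ξ):
  Q: 637.6 − 2(264.9) = 107.8
  M: 0 + 1(264.9) − 1(46.54) = 218.4
  V: 0 + 2(46.54) = 93.09
Total out = 107.8 + 218.4 + 93.09 = 419.2 mol/s.

419 mol/s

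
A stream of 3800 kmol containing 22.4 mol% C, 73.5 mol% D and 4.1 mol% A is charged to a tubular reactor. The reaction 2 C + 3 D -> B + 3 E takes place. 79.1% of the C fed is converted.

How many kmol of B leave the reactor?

C reacted = 0.791 × 851.2 = 673.3 kmol; ν_C = −2, so ξ = 673.3/2 = 336.6 kmol.
Outlet amounts (n = n₀ + ν ξ):
  C: 851.2 − 2(336.6) = 177.9
  D: 2793 − 3(336.6) = 1783
  B: 0 + 1(336.6) = 336.6
  E: 0 + 3(336.6) = 1010
  A: 155.8 (inert)

337 kmol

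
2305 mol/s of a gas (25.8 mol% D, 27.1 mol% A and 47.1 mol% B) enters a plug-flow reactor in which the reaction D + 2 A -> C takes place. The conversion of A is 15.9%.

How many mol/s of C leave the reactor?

A reacted = 0.159 × 624.7 = 99.32 mol/s; ν_A = −2, so ξ = 99.32/2 = 49.66 mol/s.
Outlet amounts (n = n₀ + ν ξ):
  D: 594.7 − 1(49.66) = 545
  A: 624.7 − 2(49.66) = 525.3
  C: 0 + 1(49.66) = 49.66
  B: 1086 (inert)

49.7 mol/s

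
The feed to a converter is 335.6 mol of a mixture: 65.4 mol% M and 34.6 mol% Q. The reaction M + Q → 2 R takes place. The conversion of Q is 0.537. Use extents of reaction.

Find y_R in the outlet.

Q reacted = 0.537 × 116.1 = 62.36 mol; ν_Q = −1, so ξ = 62.36/1 = 62.36 mol.
Outlet amounts (n = n₀ + ν ξ):
  M: 219.5 − 1(62.36) = 157.1
  Q: 116.1 − 1(62.36) = 53.76
  R: 0 + 2(62.36) = 124.7
Total out = 335.6 mol; y_R = 124.7 / 335.6 = 0.3716.

0.372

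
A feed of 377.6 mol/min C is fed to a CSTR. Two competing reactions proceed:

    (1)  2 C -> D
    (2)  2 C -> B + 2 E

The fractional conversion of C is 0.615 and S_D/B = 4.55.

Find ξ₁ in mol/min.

ξ₁ = 95.2 mol/min

Conversion of C: C consumed = 0.615 × 377.6 = 232.2 mol/min = 2ξ₁ + 2ξ₂.
Selectivity: 1ξ₁ / (1ξ₂) = 4.55 → ξ₁ = 4.55 ξ₂.
Substitute: (2·4.55 + 2) ξ₂ = 232.2 → ξ₂ = 20.92 mol/min, ξ₁ = 95.19 mol/min.
Outlet amounts (n = n₀ + Σ ν·ξ):
  C: 377.6 − 2(95.19) − 2(20.92) = 145.4
  D: 0 + 1(95.19) = 95.19
  B: 0 + 1(20.92) = 20.92
  E: 0 + 2(20.92) = 41.84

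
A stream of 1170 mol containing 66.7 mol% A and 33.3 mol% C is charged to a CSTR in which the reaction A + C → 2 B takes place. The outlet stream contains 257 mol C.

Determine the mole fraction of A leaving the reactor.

For C: n = n₀ − 1ξ → 257 = 389.6 − 1ξ, giving ξ = 132.6 mol.
Outlet amounts (n = n₀ + ν ξ):
  A: 780.4 − 1(132.6) = 647.8
  C: 389.6 − 1(132.6) = 257
  B: 0 + 2(132.6) = 265.2
Total out = 1170 mol; y_A = 647.8 / 1170 = 0.5537.

0.554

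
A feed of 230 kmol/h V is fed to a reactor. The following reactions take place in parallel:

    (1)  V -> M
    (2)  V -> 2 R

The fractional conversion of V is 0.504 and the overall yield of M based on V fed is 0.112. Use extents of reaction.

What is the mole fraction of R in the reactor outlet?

Yield of M: 1ξ₁ / 230 = 0.112 → ξ₁ = 25.76 kmol/h.
Conversion of V: 1ξ₁ + 1ξ₂ = 0.504 × 230 = 115.9 → ξ₂ = 90.16 kmol/h.
Outlet amounts (n = n₀ + Σ ν·ξ):
  V: 230 − 1(25.76) − 1(90.16) = 114.1
  M: 0 + 1(25.76) = 25.76
  R: 0 + 2(90.16) = 180.3
Total out = 320.2 kmol/h; y_R = 180.3 / 320.2 = 0.5632.

0.563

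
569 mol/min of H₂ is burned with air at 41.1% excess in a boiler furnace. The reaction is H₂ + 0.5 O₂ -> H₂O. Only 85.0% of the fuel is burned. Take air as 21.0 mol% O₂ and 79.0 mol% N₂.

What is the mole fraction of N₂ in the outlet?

0.675

Stoichiometric O₂ = 0.5 × 569 = 284.5 mol/min; O₂ fed = 284.5 × 1.411 = 401.4 mol/min.
N₂ fed = 401.4 × 79/21 = 1510 mol/min.
Fuel reacted = 0.85 × 569 → ξ = 483.6 mol/min.
Outlet (n = n₀ + ν ξ):
  H₂: 569 − 1(483.6) = 85.35
  O₂: 401.4 − 0.5(483.6) = 159.6
  N₂: 1510 (inert)
  H₂O: 0 + 1(483.6) = 483.6
Total out = 2239 mol/min; y_N₂ = 1510 / 2239 = 0.6745.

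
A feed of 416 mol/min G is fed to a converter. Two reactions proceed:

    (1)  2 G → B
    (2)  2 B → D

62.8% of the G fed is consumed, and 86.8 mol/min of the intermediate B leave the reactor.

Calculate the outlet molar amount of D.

21.9 mol/min

Conversion of G: G consumed = 2ξ₁ = 0.628 × 416 → ξ₁ = 130.6 mol/min.
B balance: n_B = 0 + 1ξ₁ − 2ξ₂ = 86.8 → ξ₂ = (1·130.6 − 86.8)/2 = 21.91 mol/min.
Outlet amounts (n = n₀ + Σ ν·ξ):
  G: 416 − 2(130.6) = 154.8
  B: 0 + 1(130.6) − 2(21.91) = 86.8
  D: 0 + 1(21.91) = 21.91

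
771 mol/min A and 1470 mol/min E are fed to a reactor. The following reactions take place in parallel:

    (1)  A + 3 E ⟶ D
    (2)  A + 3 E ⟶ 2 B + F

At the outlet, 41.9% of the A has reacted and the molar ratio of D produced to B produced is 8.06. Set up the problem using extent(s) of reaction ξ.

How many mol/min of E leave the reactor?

Conversion of A: A consumed = 0.419 × 771 = 323 mol/min = 1ξ₁ + 1ξ₂.
Selectivity: 1ξ₁ / (2ξ₂) = 8.06 → ξ₁ = 16.12 ξ₂.
Substitute: (1·16.12 + 1) ξ₂ = 323 → ξ₂ = 18.87 mol/min, ξ₁ = 304.2 mol/min.
Outlet amounts (n = n₀ + Σ ν·ξ):
  A: 771 − 1(304.2) − 1(18.87) = 448
  E: 1470 − 3(304.2) − 3(18.87) = 500.9
  D: 0 + 1(304.2) = 304.2
  B: 0 + 2(18.87) = 37.74
  F: 0 + 1(18.87) = 18.87

501 mol/min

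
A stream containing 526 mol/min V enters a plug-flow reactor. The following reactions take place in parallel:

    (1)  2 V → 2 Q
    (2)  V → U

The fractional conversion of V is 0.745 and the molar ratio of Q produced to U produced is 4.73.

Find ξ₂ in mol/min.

ξ₂ = 68.4 mol/min

Conversion of V: V consumed = 0.745 × 526 = 391.9 mol/min = 2ξ₁ + 1ξ₂.
Selectivity: 2ξ₁ / (1ξ₂) = 4.73 → ξ₁ = 2.365 ξ₂.
Substitute: (2·2.365 + 1) ξ₂ = 391.9 → ξ₂ = 68.39 mol/min, ξ₁ = 161.7 mol/min.
Outlet amounts (n = n₀ + Σ ν·ξ):
  V: 526 − 2(161.7) − 1(68.39) = 134.1
  Q: 0 + 2(161.7) = 323.5
  U: 0 + 1(68.39) = 68.39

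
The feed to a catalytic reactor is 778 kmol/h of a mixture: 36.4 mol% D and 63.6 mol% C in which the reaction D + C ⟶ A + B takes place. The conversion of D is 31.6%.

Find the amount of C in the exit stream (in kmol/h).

D reacted = 0.316 × 283.2 = 89.49 kmol/h; ν_D = −1, so ξ = 89.49/1 = 89.49 kmol/h.
Outlet amounts (n = n₀ + ν ξ):
  D: 283.2 − 1(89.49) = 193.7
  C: 494.8 − 1(89.49) = 405.3
  A: 0 + 1(89.49) = 89.49
  B: 0 + 1(89.49) = 89.49

405 kmol/h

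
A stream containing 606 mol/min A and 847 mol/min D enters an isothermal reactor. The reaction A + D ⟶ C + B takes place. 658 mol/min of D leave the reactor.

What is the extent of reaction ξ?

For D: n = n₀ − 1ξ → 658 = 847 − 1ξ, giving ξ = 189 mol/min.
Outlet amounts (n = n₀ + ν ξ):
  A: 606 − 1(189) = 417
  D: 847 − 1(189) = 658
  C: 0 + 1(189) = 189
  B: 0 + 1(189) = 189

ξ = 189 mol/min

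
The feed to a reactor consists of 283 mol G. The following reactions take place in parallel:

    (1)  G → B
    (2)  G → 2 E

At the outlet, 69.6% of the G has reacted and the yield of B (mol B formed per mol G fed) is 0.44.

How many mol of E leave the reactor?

145 mol

Yield of B: 1ξ₁ / 283 = 0.44 → ξ₁ = 124.5 mol.
Conversion of G: 1ξ₁ + 1ξ₂ = 0.696 × 283 = 197 → ξ₂ = 72.45 mol.
Outlet amounts (n = n₀ + Σ ν·ξ):
  G: 283 − 1(124.5) − 1(72.45) = 86.03
  B: 0 + 1(124.5) = 124.5
  E: 0 + 2(72.45) = 144.9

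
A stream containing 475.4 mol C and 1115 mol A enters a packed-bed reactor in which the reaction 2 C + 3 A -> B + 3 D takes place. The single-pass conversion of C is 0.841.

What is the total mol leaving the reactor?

1390 mol

C reacted = 0.841 × 475.4 = 399.8 mol; ν_C = −2, so ξ = 399.8/2 = 199.9 mol.
Outlet amounts (n = n₀ + ν ξ):
  C: 475.4 − 2(199.9) = 75.59
  A: 1115 − 3(199.9) = 515.3
  B: 0 + 1(199.9) = 199.9
  D: 0 + 3(199.9) = 599.7
Total out = 75.59 + 515.3 + 199.9 + 599.7 = 1390 mol.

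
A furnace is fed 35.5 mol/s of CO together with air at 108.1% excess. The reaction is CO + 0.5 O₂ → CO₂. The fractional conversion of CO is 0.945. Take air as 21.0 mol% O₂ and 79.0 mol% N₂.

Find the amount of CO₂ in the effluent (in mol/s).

Stoichiometric O₂ = 0.5 × 35.5 = 17.75 mol/s; O₂ fed = 17.75 × 2.081 = 36.94 mol/s.
N₂ fed = 36.94 × 79/21 = 139 mol/s.
Fuel reacted = 0.945 × 35.5 → ξ = 33.55 mol/s.
Outlet (n = n₀ + ν ξ):
  CO: 35.5 − 1(33.55) = 1.953
  O₂: 36.94 − 0.5(33.55) = 20.16
  N₂: 139 (inert)
  CO₂: 0 + 1(33.55) = 33.55

33.5 mol/s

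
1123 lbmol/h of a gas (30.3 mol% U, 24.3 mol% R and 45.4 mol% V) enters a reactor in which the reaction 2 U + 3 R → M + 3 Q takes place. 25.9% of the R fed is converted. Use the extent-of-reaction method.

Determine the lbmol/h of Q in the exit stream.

70.7 lbmol/h

R reacted = 0.259 × 272.9 = 70.68 lbmol/h; ν_R = −3, so ξ = 70.68/3 = 23.56 lbmol/h.
Outlet amounts (n = n₀ + ν ξ):
  U: 340.3 − 2(23.56) = 293.2
  R: 272.9 − 3(23.56) = 202.2
  M: 0 + 1(23.56) = 23.56
  Q: 0 + 3(23.56) = 70.68
  V: 509.8 (inert)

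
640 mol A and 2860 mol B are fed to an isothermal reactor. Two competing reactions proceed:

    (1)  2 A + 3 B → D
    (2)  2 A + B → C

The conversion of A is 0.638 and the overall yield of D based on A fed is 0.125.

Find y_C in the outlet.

0.0424

Yield of D: 1ξ₁ / 640 = 0.125 → ξ₁ = 80 mol.
Conversion of A: 2ξ₁ + 2ξ₂ = 0.638 × 640 = 408.3 → ξ₂ = 124.2 mol.
Outlet amounts (n = n₀ + Σ ν·ξ):
  A: 640 − 2(80) − 2(124.2) = 231.7
  B: 2860 − 3(80) − 1(124.2) = 2496
  D: 0 + 1(80) = 80
  C: 0 + 1(124.2) = 124.2
Total out = 2932 mol; y_C = 124.2 / 2932 = 0.04235.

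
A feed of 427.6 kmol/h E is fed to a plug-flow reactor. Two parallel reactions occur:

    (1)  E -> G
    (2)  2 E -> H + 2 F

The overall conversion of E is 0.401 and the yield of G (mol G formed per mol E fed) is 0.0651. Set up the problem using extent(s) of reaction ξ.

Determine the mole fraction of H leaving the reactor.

0.144

Yield of G: 1ξ₁ / 427.6 = 0.0651 → ξ₁ = 27.84 kmol/h.
Conversion of E: 1ξ₁ + 2ξ₂ = 0.401 × 427.6 = 171.5 → ξ₂ = 71.82 kmol/h.
Outlet amounts (n = n₀ + Σ ν·ξ):
  E: 427.6 − 1(27.84) − 2(71.82) = 256.1
  G: 0 + 1(27.84) = 27.84
  H: 0 + 1(71.82) = 71.82
  F: 0 + 2(71.82) = 143.6
Total out = 499.4 kmol/h; y_H = 71.82 / 499.4 = 0.1438.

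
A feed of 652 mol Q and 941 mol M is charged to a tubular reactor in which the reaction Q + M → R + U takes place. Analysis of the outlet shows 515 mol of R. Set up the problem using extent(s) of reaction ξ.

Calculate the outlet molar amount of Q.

137 mol

For R: n = n₀ + 1ξ → 515 = 0 + 1ξ, giving ξ = 515 mol.
Outlet amounts (n = n₀ + ν ξ):
  Q: 652 − 1(515) = 137
  M: 941 − 1(515) = 426
  R: 0 + 1(515) = 515
  U: 0 + 1(515) = 515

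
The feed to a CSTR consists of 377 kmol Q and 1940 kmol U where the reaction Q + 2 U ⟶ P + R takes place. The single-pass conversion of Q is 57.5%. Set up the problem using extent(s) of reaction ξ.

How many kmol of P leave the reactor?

217 kmol

Q reacted = 0.575 × 377 = 216.8 kmol; ν_Q = −1, so ξ = 216.8/1 = 216.8 kmol.
Outlet amounts (n = n₀ + ν ξ):
  Q: 377 − 1(216.8) = 160.2
  U: 1940 − 2(216.8) = 1506
  P: 0 + 1(216.8) = 216.8
  R: 0 + 1(216.8) = 216.8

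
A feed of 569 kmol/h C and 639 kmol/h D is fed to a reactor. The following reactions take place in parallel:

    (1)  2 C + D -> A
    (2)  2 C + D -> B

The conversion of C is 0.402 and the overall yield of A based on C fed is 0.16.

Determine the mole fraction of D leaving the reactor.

Yield of A: 1ξ₁ / 569 = 0.16 → ξ₁ = 91.04 kmol/h.
Conversion of C: 2ξ₁ + 2ξ₂ = 0.402 × 569 = 228.7 → ξ₂ = 23.33 kmol/h.
Outlet amounts (n = n₀ + Σ ν·ξ):
  C: 569 − 2(91.04) − 2(23.33) = 340.3
  D: 639 − 1(91.04) − 1(23.33) = 524.6
  A: 0 + 1(91.04) = 91.04
  B: 0 + 1(23.33) = 23.33
Total out = 979.3 kmol/h; y_D = 524.6 / 979.3 = 0.5357.

0.536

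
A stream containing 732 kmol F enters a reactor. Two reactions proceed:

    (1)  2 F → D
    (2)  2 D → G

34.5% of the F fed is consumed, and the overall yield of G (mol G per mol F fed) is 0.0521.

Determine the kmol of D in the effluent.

50 kmol

Conversion of F: F consumed = 2ξ₁ = 0.345 × 732 → ξ₁ = 126.3 kmol.
Yield of G: 1ξ₂ / 732 = 0.0521 → ξ₂ = 38.14 kmol.
Outlet amounts (n = n₀ + Σ ν·ξ):
  F: 732 − 2(126.3) = 479.5
  D: 0 + 1(126.3) − 2(38.14) = 50
  G: 0 + 1(38.14) = 38.14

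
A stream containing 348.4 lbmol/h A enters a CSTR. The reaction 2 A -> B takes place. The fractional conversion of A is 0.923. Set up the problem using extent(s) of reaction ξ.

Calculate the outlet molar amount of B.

A reacted = 0.923 × 348.4 = 321.6 lbmol/h; ν_A = −2, so ξ = 321.6/2 = 160.8 lbmol/h.
Outlet amounts (n = n₀ + ν ξ):
  A: 348.4 − 2(160.8) = 26.83
  B: 0 + 1(160.8) = 160.8

161 lbmol/h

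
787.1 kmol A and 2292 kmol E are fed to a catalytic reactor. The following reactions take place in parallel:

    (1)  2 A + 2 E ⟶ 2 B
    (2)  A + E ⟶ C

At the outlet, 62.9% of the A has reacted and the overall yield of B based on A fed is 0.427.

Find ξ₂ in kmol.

Yield of B: 2ξ₁ / 787.1 = 0.427 → ξ₁ = 168 kmol.
Conversion of A: 2ξ₁ + 1ξ₂ = 0.629 × 787.1 = 495.1 → ξ₂ = 159 kmol.
Outlet amounts (n = n₀ + Σ ν·ξ):
  A: 787.1 − 2(168) − 1(159) = 292
  E: 2292 − 2(168) − 1(159) = 1797
  B: 0 + 2(168) = 336.1
  C: 0 + 1(159) = 159

ξ₂ = 159 kmol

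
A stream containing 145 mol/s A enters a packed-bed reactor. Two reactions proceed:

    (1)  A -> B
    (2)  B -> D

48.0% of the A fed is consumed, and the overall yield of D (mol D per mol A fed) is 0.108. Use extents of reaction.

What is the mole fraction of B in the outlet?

Conversion of A: A consumed = 1ξ₁ = 0.48 × 145 → ξ₁ = 69.6 mol/s.
Yield of D: 1ξ₂ / 145 = 0.108 → ξ₂ = 15.66 mol/s.
Outlet amounts (n = n₀ + Σ ν·ξ):
  A: 145 − 1(69.6) = 75.4
  B: 0 + 1(69.6) − 1(15.66) = 53.94
  D: 0 + 1(15.66) = 15.66
Total out = 145 mol/s; y_B = 53.94 / 145 = 0.372.

0.372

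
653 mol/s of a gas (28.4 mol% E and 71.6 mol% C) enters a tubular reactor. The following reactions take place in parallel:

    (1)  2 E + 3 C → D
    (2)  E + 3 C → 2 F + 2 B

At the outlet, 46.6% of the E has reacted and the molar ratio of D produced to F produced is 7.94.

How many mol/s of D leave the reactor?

Conversion of E: E consumed = 0.466 × 185.5 = 86.42 mol/s = 2ξ₁ + 1ξ₂.
Selectivity: 1ξ₁ / (2ξ₂) = 7.94 → ξ₁ = 15.88 ξ₂.
Substitute: (2·15.88 + 1) ξ₂ = 86.42 → ξ₂ = 2.638 mol/s, ξ₁ = 41.89 mol/s.
Outlet amounts (n = n₀ + Σ ν·ξ):
  E: 185.5 − 2(41.89) − 1(2.638) = 99.03
  C: 467.5 − 3(41.89) − 3(2.638) = 334
  D: 0 + 1(41.89) = 41.89
  F: 0 + 2(2.638) = 5.276
  B: 0 + 2(2.638) = 5.276

41.9 mol/s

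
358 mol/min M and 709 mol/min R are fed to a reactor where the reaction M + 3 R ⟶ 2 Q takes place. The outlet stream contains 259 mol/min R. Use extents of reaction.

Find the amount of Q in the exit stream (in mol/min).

300 mol/min

For R: n = n₀ − 3ξ → 259 = 709 − 3ξ, giving ξ = 150 mol/min.
Outlet amounts (n = n₀ + ν ξ):
  M: 358 − 1(150) = 208
  R: 709 − 3(150) = 259
  Q: 0 + 2(150) = 300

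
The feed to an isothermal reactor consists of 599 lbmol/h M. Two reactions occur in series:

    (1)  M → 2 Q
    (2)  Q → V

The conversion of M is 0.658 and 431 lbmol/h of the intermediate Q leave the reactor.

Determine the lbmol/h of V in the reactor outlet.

Conversion of M: M consumed = 1ξ₁ = 0.658 × 599 → ξ₁ = 394.1 lbmol/h.
Q balance: n_Q = 0 + 2ξ₁ − 1ξ₂ = 431 → ξ₂ = (2·394.1 − 431)/1 = 357.3 lbmol/h.
Outlet amounts (n = n₀ + Σ ν·ξ):
  M: 599 − 1(394.1) = 204.9
  Q: 0 + 2(394.1) − 1(357.3) = 431
  V: 0 + 1(357.3) = 357.3

357 lbmol/h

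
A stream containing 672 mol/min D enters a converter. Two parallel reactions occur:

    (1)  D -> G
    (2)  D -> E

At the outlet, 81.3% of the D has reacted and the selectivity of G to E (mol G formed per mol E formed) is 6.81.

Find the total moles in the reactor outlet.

672 mol/min

Conversion of D: D consumed = 0.813 × 672 = 546.3 mol/min = 1ξ₁ + 1ξ₂.
Selectivity: 1ξ₁ / (1ξ₂) = 6.81 → ξ₁ = 6.81 ξ₂.
Substitute: (1·6.81 + 1) ξ₂ = 546.3 → ξ₂ = 69.95 mol/min, ξ₁ = 476.4 mol/min.
Outlet amounts (n = n₀ + Σ ν·ξ):
  D: 672 − 1(476.4) − 1(69.95) = 125.7
  G: 0 + 1(476.4) = 476.4
  E: 0 + 1(69.95) = 69.95
Total out = 125.7 + 476.4 + 69.95 = 672 mol/min.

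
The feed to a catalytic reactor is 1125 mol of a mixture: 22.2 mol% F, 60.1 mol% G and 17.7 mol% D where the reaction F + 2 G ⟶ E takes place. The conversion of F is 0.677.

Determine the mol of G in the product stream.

F reacted = 0.677 × 249.8 = 169.1 mol; ν_F = −1, so ξ = 169.1/1 = 169.1 mol.
Outlet amounts (n = n₀ + ν ξ):
  F: 249.8 − 1(169.1) = 80.67
  G: 676.1 − 2(169.1) = 338
  E: 0 + 1(169.1) = 169.1
  D: 199.1 (inert)

338 mol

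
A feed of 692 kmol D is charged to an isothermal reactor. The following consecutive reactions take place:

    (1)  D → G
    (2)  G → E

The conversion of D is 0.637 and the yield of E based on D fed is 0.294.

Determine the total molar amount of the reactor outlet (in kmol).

692 kmol

Conversion of D: D consumed = 1ξ₁ = 0.637 × 692 → ξ₁ = 440.8 kmol.
Yield of E: 1ξ₂ / 692 = 0.294 → ξ₂ = 203.4 kmol.
Outlet amounts (n = n₀ + Σ ν·ξ):
  D: 692 − 1(440.8) = 251.2
  G: 0 + 1(440.8) − 1(203.4) = 237.4
  E: 0 + 1(203.4) = 203.4
Total out = 251.2 + 237.4 + 203.4 = 692 kmol.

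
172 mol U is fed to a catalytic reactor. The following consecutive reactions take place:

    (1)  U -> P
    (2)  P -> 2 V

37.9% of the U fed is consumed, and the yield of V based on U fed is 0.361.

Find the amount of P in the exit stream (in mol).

Conversion of U: U consumed = 1ξ₁ = 0.379 × 172 → ξ₁ = 65.19 mol.
Yield of V: 2ξ₂ / 172 = 0.361 → ξ₂ = 31.05 mol.
Outlet amounts (n = n₀ + Σ ν·ξ):
  U: 172 − 1(65.19) = 106.8
  P: 0 + 1(65.19) − 1(31.05) = 34.14
  V: 0 + 2(31.05) = 62.09

34.1 mol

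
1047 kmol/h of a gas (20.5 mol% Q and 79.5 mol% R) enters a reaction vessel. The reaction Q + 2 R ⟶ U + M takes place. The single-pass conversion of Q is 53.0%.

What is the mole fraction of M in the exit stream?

0.122

Q reacted = 0.53 × 214.6 = 113.8 kmol/h; ν_Q = −1, so ξ = 113.8/1 = 113.8 kmol/h.
Outlet amounts (n = n₀ + ν ξ):
  Q: 214.6 − 1(113.8) = 100.9
  R: 832.4 − 2(113.8) = 604.9
  U: 0 + 1(113.8) = 113.8
  M: 0 + 1(113.8) = 113.8
Total out = 933.2 kmol/h; y_M = 113.8 / 933.2 = 0.1219.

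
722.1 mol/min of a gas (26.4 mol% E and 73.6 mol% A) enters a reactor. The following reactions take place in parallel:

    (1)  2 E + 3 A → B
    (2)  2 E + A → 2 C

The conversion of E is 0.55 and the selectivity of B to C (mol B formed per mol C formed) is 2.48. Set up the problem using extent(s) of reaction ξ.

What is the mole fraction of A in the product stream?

0.727

Conversion of E: E consumed = 0.55 × 190.6 = 104.8 mol/min = 2ξ₁ + 2ξ₂.
Selectivity: 1ξ₁ / (2ξ₂) = 2.48 → ξ₁ = 4.96 ξ₂.
Substitute: (2·4.96 + 2) ξ₂ = 104.8 → ξ₂ = 8.796 mol/min, ξ₁ = 43.63 mol/min.
Outlet amounts (n = n₀ + Σ ν·ξ):
  E: 190.6 − 2(43.63) − 2(8.796) = 85.79
  A: 531.5 − 3(43.63) − 1(8.796) = 391.8
  B: 0 + 1(43.63) = 43.63
  C: 0 + 2(8.796) = 17.59
Total out = 538.8 mol/min; y_A = 391.8 / 538.8 = 0.7272.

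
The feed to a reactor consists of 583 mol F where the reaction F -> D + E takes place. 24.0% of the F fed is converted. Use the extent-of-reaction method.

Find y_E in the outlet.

F reacted = 0.24 × 583 = 139.9 mol; ν_F = −1, so ξ = 139.9/1 = 139.9 mol.
Outlet amounts (n = n₀ + ν ξ):
  F: 583 − 1(139.9) = 443.1
  D: 0 + 1(139.9) = 139.9
  E: 0 + 1(139.9) = 139.9
Total out = 722.9 mol; y_E = 139.9 / 722.9 = 0.1935.

0.194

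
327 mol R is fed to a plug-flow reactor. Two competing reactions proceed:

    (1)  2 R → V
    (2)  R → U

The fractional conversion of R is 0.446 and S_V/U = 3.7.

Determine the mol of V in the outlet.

Conversion of R: R consumed = 0.446 × 327 = 145.8 mol = 2ξ₁ + 1ξ₂.
Selectivity: 1ξ₁ / (1ξ₂) = 3.7 → ξ₁ = 3.7 ξ₂.
Substitute: (2·3.7 + 1) ξ₂ = 145.8 → ξ₂ = 17.36 mol, ξ₁ = 64.24 mol.
Outlet amounts (n = n₀ + Σ ν·ξ):
  R: 327 − 2(64.24) − 1(17.36) = 181.2
  V: 0 + 1(64.24) = 64.24
  U: 0 + 1(17.36) = 17.36

64.2 mol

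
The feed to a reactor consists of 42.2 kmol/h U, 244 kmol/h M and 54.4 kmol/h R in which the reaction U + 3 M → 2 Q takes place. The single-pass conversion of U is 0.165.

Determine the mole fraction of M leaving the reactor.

0.683

U reacted = 0.165 × 42.2 = 6.963 kmol/h; ν_U = −1, so ξ = 6.963/1 = 6.963 kmol/h.
Outlet amounts (n = n₀ + ν ξ):
  U: 42.2 − 1(6.963) = 35.24
  M: 244 − 3(6.963) = 223.1
  Q: 0 + 2(6.963) = 13.93
  R: 54.4 (inert)
Total out = 326.7 kmol/h; y_M = 223.1 / 326.7 = 0.683.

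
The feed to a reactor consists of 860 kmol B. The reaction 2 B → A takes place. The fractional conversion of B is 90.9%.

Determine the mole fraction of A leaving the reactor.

0.833

B reacted = 0.909 × 860 = 781.7 kmol; ν_B = −2, so ξ = 781.7/2 = 390.9 kmol.
Outlet amounts (n = n₀ + ν ξ):
  B: 860 − 2(390.9) = 78.26
  A: 0 + 1(390.9) = 390.9
Total out = 469.1 kmol; y_A = 390.9 / 469.1 = 0.8332.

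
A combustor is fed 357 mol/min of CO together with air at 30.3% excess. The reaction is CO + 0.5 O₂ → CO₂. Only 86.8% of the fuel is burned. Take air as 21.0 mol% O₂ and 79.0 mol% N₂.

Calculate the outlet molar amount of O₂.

77.6 mol/min

Stoichiometric O₂ = 0.5 × 357 = 178.5 mol/min; O₂ fed = 178.5 × 1.303 = 232.6 mol/min.
N₂ fed = 232.6 × 79/21 = 875 mol/min.
Fuel reacted = 0.868 × 357 → ξ = 309.9 mol/min.
Outlet (n = n₀ + ν ξ):
  CO: 357 − 1(309.9) = 47.12
  O₂: 232.6 − 0.5(309.9) = 77.65
  N₂: 875 (inert)
  CO₂: 0 + 1(309.9) = 309.9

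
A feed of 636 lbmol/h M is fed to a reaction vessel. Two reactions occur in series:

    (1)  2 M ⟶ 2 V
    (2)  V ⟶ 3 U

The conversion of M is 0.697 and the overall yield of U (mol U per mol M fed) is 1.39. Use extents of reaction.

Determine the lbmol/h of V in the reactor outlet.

Conversion of M: M consumed = 2ξ₁ = 0.697 × 636 → ξ₁ = 221.6 lbmol/h.
Yield of U: 3ξ₂ / 636 = 1.39 → ξ₂ = 294.7 lbmol/h.
Outlet amounts (n = n₀ + Σ ν·ξ):
  M: 636 − 2(221.6) = 192.7
  V: 0 + 2(221.6) − 1(294.7) = 148.6
  U: 0 + 3(294.7) = 884

149 lbmol/h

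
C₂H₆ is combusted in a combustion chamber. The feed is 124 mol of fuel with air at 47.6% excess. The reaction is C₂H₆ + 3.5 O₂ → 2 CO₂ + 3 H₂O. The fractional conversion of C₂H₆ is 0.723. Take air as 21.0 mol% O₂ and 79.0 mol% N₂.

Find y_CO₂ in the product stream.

Stoichiometric O₂ = 3.5 × 124 = 434 mol; O₂ fed = 434 × 1.476 = 640.6 mol.
N₂ fed = 640.6 × 79/21 = 2410 mol.
Fuel reacted = 0.723 × 124 → ξ = 89.65 mol.
Outlet (n = n₀ + ν ξ):
  C₂H₆: 124 − 1(89.65) = 34.35
  O₂: 640.6 − 3.5(89.65) = 326.8
  N₂: 2410 (inert)
  CO₂: 0 + 2(89.65) = 179.3
  H₂O: 0 + 3(89.65) = 269
Total out = 3219 mol; y_CO₂ = 179.3 / 3219 = 0.0557.

0.0557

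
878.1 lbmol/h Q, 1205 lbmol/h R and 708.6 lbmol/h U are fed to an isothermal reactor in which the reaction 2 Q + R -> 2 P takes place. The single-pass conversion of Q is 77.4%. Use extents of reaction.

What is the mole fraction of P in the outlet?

Q reacted = 0.774 × 878.1 = 679.6 lbmol/h; ν_Q = −2, so ξ = 679.6/2 = 339.8 lbmol/h.
Outlet amounts (n = n₀ + ν ξ):
  Q: 878.1 − 2(339.8) = 198.5
  R: 1205 − 1(339.8) = 865.2
  P: 0 + 2(339.8) = 679.6
  U: 708.6 (inert)
Total out = 2452 lbmol/h; y_P = 679.6 / 2452 = 0.2772.

0.277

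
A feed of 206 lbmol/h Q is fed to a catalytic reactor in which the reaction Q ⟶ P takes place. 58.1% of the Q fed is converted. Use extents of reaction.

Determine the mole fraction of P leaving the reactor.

Q reacted = 0.581 × 206 = 119.7 lbmol/h; ν_Q = −1, so ξ = 119.7/1 = 119.7 lbmol/h.
Outlet amounts (n = n₀ + ν ξ):
  Q: 206 − 1(119.7) = 86.31
  P: 0 + 1(119.7) = 119.7
Total out = 206 lbmol/h; y_P = 119.7 / 206 = 0.581.

0.581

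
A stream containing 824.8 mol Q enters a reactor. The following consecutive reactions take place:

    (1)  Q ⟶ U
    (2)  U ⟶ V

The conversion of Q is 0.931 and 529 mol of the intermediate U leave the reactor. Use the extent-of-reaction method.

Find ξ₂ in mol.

Conversion of Q: Q consumed = 1ξ₁ = 0.931 × 824.8 → ξ₁ = 767.9 mol.
U balance: n_U = 0 + 1ξ₁ − 1ξ₂ = 529 → ξ₂ = (1·767.9 − 529)/1 = 238.9 mol.
Outlet amounts (n = n₀ + Σ ν·ξ):
  Q: 824.8 − 1(767.9) = 56.91
  U: 0 + 1(767.9) − 1(238.9) = 529
  V: 0 + 1(238.9) = 238.9

ξ₂ = 239 mol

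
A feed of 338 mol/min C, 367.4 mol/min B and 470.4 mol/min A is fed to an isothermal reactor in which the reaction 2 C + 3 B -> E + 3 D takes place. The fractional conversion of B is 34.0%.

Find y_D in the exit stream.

B reacted = 0.34 × 367.4 = 124.9 mol/min; ν_B = −3, so ξ = 124.9/3 = 41.64 mol/min.
Outlet amounts (n = n₀ + ν ξ):
  C: 338 − 2(41.64) = 254.7
  B: 367.4 − 3(41.64) = 242.5
  E: 0 + 1(41.64) = 41.64
  D: 0 + 3(41.64) = 124.9
  A: 470.4 (inert)
Total out = 1134 mol/min; y_D = 124.9 / 1134 = 0.1101.

0.11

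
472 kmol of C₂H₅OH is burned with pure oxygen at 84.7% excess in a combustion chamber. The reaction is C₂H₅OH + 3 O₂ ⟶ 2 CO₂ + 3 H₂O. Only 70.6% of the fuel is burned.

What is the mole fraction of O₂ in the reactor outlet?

0.472

Stoichiometric O₂ = 3 × 472 = 1416 kmol; O₂ fed = 1416 × 1.847 = 2615 kmol.
Fuel reacted = 0.706 × 472 → ξ = 333.2 kmol.
Outlet (n = n₀ + ν ξ):
  C₂H₅OH: 472 − 1(333.2) = 138.8
  O₂: 2615 − 3(333.2) = 1616
  CO₂: 0 + 2(333.2) = 666.5
  H₂O: 0 + 3(333.2) = 999.7
Total out = 3421 kmol; y_O₂ = 1616 / 3421 = 0.4723.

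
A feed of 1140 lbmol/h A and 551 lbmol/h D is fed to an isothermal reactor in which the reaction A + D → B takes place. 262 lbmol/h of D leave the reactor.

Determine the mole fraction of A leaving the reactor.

For D: n = n₀ − 1ξ → 262 = 551 − 1ξ, giving ξ = 289 lbmol/h.
Outlet amounts (n = n₀ + ν ξ):
  A: 1140 − 1(289) = 851
  D: 551 − 1(289) = 262
  B: 0 + 1(289) = 289
Total out = 1402 lbmol/h; y_A = 851 / 1402 = 0.607.

0.607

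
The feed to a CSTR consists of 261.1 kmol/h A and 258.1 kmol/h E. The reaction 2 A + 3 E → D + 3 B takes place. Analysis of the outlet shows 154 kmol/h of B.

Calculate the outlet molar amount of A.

158 kmol/h

For B: n = n₀ + 3ξ → 154 = 0 + 3ξ, giving ξ = 51.33 kmol/h.
Outlet amounts (n = n₀ + ν ξ):
  A: 261.1 − 2(51.33) = 158.4
  E: 258.1 − 3(51.33) = 104.1
  D: 0 + 1(51.33) = 51.33
  B: 0 + 3(51.33) = 154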